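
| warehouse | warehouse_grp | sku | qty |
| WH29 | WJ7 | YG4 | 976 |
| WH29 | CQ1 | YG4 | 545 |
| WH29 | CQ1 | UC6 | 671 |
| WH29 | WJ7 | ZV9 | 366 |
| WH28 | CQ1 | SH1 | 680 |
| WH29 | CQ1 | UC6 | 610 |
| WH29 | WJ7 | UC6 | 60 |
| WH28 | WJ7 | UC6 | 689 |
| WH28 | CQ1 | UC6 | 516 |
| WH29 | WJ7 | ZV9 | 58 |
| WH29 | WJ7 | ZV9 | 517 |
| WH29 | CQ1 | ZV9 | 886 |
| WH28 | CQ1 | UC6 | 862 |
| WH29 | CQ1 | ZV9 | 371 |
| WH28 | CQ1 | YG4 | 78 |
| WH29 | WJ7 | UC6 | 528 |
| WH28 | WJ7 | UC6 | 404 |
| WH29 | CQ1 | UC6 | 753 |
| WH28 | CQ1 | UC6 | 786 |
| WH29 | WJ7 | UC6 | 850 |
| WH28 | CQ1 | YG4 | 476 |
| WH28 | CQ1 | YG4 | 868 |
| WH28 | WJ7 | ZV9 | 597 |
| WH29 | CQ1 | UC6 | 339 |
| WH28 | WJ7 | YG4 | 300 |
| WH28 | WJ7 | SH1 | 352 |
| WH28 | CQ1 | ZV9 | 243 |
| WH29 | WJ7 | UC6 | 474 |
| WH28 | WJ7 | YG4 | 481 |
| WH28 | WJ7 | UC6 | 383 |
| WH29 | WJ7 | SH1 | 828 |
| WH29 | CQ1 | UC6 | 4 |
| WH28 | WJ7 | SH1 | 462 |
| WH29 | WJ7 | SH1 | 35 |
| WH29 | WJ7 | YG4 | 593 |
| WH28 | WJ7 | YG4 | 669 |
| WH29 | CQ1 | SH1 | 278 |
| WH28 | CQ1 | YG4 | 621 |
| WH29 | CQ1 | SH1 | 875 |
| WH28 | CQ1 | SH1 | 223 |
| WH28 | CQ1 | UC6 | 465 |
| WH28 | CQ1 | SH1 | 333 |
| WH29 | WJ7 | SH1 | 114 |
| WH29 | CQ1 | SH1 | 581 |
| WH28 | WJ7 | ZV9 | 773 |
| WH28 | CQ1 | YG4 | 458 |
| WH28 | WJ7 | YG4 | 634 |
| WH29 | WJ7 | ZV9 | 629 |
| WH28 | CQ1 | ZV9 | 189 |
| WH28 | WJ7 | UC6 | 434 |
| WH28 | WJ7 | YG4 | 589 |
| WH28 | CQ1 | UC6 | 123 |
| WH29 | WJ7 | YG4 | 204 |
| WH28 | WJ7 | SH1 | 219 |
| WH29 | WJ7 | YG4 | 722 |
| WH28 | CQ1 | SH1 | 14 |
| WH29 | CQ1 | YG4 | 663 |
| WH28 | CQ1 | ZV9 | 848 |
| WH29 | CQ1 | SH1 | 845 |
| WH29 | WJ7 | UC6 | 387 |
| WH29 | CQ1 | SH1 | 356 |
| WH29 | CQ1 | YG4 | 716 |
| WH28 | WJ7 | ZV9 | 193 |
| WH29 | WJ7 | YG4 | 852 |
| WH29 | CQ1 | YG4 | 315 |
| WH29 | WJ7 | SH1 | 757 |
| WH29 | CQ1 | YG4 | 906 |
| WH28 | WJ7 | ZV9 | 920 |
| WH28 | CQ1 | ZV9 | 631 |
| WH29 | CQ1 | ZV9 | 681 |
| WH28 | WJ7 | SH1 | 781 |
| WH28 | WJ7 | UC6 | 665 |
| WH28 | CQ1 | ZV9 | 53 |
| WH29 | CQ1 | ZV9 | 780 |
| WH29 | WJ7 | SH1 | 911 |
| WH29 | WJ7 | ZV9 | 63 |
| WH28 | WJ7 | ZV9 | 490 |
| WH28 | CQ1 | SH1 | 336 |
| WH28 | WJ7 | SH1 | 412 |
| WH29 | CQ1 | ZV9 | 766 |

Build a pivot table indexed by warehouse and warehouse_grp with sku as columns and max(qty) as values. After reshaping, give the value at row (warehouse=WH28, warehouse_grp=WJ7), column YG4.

669

Rows with warehouse=WH28, warehouse_grp=WJ7 and sku=YG4: qty values are 300, 481, 669, 634, 589.
max(300, 481, 669, 634, 589) = 669.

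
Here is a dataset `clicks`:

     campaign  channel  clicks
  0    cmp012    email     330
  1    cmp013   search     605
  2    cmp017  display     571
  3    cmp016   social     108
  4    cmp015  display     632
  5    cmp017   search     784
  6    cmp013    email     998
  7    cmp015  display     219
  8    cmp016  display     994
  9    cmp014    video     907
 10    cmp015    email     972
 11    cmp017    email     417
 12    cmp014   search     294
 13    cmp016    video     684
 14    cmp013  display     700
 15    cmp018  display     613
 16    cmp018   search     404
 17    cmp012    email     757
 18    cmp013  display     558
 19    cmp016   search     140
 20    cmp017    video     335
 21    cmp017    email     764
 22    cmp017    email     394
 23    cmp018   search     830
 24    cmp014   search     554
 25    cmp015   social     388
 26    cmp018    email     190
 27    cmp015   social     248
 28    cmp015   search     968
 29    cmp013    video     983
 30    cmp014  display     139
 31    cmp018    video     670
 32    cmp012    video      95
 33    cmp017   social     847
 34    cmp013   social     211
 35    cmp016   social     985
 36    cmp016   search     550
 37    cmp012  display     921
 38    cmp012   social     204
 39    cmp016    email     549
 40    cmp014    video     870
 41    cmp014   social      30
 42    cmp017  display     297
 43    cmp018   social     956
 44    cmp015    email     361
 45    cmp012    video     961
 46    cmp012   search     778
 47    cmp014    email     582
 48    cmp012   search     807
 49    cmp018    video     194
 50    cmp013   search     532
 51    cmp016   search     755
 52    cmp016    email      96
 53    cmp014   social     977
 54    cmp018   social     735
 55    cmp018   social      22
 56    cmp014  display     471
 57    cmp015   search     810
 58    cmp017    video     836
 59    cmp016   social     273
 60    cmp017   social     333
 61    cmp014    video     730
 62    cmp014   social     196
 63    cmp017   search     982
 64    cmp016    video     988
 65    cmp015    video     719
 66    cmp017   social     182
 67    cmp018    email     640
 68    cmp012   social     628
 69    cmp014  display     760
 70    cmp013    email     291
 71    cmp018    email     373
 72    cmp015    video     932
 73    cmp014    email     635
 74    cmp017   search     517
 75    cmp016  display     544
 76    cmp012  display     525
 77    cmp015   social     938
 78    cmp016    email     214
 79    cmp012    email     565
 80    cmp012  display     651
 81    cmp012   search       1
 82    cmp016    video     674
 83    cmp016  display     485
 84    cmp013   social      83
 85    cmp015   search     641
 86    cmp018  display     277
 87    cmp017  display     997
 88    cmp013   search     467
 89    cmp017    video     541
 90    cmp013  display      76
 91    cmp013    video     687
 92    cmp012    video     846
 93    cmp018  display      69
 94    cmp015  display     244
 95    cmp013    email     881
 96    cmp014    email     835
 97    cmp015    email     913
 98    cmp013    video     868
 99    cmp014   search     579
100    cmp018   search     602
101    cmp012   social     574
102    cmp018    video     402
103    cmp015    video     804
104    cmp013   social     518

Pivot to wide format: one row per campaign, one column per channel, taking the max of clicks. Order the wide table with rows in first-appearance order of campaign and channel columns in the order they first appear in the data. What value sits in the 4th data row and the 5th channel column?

988

With rows in first-appearance order of campaign, row 4 is campaign=cmp016. channel columns in first-appearance order: email, search, display, social, video; column 5 is video.
Long rows with campaign=cmp016, channel=video: max(684, 988, 674) = 988.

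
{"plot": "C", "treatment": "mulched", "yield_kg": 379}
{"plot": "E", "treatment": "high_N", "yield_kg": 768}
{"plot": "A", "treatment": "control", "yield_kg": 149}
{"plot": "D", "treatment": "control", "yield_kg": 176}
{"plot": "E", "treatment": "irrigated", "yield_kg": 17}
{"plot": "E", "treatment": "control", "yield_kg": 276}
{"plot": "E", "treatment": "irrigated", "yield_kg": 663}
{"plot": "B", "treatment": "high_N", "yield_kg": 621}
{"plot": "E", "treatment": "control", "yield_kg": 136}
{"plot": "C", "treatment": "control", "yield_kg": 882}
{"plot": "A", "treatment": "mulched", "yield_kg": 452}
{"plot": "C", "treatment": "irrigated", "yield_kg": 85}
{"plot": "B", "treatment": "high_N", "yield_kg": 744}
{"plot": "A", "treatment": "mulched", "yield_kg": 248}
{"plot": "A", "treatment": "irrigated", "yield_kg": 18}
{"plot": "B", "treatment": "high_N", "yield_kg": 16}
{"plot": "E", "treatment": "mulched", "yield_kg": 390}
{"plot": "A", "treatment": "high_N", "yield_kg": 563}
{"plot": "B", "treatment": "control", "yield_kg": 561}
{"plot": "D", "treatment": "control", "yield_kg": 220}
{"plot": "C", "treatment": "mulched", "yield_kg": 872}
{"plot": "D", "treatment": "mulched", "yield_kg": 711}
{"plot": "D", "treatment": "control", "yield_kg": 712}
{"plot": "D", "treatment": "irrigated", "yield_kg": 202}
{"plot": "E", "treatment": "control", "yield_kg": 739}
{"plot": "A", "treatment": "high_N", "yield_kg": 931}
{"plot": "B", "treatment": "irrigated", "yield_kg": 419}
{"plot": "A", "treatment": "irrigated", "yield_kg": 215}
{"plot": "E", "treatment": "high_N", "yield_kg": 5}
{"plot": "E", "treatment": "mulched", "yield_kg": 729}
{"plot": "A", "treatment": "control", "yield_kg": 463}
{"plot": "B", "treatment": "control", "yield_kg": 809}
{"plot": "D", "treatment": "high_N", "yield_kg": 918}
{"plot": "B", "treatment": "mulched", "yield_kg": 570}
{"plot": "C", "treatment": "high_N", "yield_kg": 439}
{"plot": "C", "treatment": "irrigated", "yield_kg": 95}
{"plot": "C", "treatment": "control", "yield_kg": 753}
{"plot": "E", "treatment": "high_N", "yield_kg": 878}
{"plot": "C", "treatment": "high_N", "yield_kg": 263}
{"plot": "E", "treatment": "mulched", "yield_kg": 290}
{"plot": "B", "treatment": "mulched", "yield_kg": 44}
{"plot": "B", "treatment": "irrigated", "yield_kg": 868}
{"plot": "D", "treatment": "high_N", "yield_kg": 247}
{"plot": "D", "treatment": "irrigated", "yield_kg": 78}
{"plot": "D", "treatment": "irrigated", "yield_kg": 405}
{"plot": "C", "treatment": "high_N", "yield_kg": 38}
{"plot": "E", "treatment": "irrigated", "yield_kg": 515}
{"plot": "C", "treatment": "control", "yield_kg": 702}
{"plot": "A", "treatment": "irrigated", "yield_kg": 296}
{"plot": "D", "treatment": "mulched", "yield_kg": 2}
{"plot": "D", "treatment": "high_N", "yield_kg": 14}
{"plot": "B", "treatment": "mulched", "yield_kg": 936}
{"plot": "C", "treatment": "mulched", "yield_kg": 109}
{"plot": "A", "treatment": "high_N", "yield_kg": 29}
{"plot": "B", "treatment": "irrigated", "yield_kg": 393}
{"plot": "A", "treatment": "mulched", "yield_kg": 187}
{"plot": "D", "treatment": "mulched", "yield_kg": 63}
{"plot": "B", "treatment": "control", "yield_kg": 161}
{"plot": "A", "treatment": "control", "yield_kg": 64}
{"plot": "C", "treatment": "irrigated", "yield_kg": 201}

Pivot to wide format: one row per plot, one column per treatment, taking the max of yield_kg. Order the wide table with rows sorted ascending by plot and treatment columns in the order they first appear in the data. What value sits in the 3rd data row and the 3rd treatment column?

882

With rows sorted ascending by plot, row 3 is plot=C. treatment columns in first-appearance order: mulched, high_N, control, irrigated; column 3 is control.
Long rows with plot=C, treatment=control: max(882, 753, 702) = 882.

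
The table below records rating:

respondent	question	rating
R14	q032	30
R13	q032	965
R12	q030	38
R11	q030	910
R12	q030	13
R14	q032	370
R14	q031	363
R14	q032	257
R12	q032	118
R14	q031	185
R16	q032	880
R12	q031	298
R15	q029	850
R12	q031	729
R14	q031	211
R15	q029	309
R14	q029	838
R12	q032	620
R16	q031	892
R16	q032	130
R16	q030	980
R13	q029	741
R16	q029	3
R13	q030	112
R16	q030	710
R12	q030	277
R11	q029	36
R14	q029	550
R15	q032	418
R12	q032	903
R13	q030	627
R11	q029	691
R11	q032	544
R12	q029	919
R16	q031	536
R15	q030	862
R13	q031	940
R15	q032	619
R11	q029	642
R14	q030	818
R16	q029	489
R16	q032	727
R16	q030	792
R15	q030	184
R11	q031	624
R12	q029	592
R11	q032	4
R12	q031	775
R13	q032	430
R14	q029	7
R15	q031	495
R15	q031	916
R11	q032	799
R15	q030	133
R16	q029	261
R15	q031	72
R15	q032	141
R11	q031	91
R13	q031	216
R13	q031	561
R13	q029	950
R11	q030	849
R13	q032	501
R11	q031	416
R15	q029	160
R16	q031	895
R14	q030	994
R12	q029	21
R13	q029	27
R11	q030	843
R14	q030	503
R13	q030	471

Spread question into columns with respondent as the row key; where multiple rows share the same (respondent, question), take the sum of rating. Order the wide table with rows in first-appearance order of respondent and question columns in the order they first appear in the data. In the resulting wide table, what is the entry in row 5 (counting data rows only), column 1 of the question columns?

1737

With rows in first-appearance order of respondent, row 5 is respondent=R16. question columns in first-appearance order: q032, q030, q031, q029; column 1 is q032.
Long rows with respondent=R16, question=q032: 880 + 130 + 727 = 1737.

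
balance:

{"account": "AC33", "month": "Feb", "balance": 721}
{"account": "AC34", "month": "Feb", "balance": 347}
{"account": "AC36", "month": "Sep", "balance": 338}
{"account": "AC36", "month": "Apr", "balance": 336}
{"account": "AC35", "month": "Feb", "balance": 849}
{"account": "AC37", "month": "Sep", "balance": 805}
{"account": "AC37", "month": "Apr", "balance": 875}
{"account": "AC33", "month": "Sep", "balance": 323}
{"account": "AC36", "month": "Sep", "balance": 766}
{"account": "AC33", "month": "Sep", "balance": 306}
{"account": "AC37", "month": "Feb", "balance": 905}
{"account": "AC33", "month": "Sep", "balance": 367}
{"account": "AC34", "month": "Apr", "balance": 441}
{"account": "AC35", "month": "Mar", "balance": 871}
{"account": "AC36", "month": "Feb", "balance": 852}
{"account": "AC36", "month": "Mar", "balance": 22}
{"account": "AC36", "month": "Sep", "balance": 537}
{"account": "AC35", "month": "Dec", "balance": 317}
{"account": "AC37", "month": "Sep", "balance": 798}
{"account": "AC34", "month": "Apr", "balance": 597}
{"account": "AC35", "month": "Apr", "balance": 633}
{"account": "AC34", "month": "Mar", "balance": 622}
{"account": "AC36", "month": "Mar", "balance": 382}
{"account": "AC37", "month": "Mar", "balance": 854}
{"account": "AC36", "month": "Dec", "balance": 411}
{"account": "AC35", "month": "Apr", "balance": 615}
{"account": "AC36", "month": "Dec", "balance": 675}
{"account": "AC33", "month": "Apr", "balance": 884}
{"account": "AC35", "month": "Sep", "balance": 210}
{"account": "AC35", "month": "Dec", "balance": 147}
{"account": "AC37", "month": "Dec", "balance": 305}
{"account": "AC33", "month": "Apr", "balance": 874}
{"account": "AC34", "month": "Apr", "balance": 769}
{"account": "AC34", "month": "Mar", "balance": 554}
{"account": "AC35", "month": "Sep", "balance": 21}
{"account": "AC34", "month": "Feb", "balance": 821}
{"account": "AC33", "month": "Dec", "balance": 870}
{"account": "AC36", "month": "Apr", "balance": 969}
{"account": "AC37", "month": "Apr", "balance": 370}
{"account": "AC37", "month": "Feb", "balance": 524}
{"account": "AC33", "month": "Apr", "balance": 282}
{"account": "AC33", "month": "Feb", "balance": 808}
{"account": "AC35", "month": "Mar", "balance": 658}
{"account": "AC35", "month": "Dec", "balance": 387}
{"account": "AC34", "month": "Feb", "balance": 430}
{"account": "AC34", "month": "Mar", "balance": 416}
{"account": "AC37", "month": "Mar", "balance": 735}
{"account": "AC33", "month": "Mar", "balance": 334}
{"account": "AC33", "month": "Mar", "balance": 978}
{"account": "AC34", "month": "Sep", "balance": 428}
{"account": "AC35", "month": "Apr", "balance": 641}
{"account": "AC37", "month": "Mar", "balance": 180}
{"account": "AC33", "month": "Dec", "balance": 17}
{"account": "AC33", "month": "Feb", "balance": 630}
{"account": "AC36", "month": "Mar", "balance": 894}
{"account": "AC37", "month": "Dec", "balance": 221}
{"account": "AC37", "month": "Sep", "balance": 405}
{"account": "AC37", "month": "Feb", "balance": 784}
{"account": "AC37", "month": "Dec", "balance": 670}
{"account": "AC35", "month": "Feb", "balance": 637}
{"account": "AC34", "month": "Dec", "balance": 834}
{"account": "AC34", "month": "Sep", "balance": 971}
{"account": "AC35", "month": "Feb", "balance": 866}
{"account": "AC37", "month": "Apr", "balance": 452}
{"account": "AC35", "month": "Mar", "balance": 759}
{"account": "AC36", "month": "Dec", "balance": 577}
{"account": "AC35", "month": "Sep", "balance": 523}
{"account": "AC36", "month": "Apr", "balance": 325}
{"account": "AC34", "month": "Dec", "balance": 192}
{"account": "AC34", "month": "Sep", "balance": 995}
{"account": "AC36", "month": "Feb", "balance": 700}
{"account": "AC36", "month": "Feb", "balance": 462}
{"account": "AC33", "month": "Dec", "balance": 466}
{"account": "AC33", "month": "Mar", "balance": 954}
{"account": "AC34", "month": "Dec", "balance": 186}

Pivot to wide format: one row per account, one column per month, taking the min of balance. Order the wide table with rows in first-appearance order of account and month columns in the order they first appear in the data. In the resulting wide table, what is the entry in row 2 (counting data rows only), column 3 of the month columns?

441

With rows in first-appearance order of account, row 2 is account=AC34. month columns in first-appearance order: Feb, Sep, Apr, Mar, Dec; column 3 is Apr.
Long rows with account=AC34, month=Apr: min(441, 597, 769) = 441.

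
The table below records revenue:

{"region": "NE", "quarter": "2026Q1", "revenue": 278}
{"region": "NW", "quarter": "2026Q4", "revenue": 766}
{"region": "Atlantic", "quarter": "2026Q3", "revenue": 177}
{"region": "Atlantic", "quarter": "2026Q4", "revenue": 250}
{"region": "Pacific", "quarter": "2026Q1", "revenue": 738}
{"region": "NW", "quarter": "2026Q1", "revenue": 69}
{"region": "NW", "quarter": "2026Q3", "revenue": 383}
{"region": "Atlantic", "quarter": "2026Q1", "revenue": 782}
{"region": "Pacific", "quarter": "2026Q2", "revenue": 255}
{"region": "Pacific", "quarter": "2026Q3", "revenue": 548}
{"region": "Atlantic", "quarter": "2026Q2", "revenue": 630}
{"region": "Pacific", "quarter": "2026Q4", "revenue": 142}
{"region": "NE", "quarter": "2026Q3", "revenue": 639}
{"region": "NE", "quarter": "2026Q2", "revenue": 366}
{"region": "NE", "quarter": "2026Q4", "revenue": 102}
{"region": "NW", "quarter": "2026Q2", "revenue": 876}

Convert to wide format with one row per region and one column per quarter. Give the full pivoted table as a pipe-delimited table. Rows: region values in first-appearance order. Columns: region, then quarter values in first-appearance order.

Columns: region plus the 4 distinct quarter values (2026Q1, 2026Q4, 2026Q3, 2026Q2).
For example, row NE column 2026Q1 takes revenue=278 from the long row (NE, 2026Q1).

| region | 2026Q1 | 2026Q4 | 2026Q3 | 2026Q2 |
| NE | 278 | 102 | 639 | 366 |
| NW | 69 | 766 | 383 | 876 |
| Atlantic | 782 | 250 | 177 | 630 |
| Pacific | 738 | 142 | 548 | 255 |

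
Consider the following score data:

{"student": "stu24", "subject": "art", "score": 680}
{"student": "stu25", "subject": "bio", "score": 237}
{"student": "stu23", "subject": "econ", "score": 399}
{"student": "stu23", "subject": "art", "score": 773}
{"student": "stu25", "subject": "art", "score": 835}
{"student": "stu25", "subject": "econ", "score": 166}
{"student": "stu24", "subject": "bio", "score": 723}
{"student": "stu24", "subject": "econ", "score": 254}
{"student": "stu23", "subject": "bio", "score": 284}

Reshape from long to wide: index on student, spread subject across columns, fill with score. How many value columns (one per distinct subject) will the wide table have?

3

3 distinct subject values: bio, art, econ.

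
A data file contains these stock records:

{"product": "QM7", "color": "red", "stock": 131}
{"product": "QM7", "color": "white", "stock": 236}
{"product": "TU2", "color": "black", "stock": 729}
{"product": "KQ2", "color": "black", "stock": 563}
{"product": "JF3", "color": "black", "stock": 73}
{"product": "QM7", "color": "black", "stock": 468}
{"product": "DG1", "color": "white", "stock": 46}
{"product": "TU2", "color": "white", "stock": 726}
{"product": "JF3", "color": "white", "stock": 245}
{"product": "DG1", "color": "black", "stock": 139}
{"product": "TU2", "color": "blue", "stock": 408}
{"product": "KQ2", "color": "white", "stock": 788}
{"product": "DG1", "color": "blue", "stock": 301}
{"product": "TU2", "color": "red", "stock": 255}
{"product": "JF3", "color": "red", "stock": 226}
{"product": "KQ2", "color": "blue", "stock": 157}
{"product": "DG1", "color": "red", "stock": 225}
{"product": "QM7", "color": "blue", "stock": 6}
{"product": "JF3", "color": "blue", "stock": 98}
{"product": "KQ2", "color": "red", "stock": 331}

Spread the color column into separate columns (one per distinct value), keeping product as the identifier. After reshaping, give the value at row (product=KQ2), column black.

Wide layout: rows indexed by product, columns are the 4 distinct color values (red, white, black, blue).
Cell (product=KQ2, color=black) draws from the long row where product=KQ2 and color=black, which has stock=563.

563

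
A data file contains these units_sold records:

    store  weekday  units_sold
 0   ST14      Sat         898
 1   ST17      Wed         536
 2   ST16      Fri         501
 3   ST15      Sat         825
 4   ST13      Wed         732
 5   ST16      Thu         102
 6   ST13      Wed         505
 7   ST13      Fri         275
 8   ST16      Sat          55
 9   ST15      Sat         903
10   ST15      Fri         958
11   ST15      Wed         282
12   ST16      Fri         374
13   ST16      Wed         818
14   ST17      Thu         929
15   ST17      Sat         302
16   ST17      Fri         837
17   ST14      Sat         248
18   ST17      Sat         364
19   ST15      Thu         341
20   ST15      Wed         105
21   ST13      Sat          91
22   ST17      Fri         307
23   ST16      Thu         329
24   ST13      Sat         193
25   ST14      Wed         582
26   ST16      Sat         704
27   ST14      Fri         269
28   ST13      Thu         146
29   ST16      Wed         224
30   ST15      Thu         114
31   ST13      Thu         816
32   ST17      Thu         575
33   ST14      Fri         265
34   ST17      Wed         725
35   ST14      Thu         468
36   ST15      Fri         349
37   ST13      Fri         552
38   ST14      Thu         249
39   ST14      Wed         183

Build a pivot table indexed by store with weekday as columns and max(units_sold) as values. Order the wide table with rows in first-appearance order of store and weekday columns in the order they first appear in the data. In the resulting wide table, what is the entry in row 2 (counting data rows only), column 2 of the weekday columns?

With rows in first-appearance order of store, row 2 is store=ST17. weekday columns in first-appearance order: Sat, Wed, Fri, Thu; column 2 is Wed.
Long rows with store=ST17, weekday=Wed: max(536, 725) = 725.

725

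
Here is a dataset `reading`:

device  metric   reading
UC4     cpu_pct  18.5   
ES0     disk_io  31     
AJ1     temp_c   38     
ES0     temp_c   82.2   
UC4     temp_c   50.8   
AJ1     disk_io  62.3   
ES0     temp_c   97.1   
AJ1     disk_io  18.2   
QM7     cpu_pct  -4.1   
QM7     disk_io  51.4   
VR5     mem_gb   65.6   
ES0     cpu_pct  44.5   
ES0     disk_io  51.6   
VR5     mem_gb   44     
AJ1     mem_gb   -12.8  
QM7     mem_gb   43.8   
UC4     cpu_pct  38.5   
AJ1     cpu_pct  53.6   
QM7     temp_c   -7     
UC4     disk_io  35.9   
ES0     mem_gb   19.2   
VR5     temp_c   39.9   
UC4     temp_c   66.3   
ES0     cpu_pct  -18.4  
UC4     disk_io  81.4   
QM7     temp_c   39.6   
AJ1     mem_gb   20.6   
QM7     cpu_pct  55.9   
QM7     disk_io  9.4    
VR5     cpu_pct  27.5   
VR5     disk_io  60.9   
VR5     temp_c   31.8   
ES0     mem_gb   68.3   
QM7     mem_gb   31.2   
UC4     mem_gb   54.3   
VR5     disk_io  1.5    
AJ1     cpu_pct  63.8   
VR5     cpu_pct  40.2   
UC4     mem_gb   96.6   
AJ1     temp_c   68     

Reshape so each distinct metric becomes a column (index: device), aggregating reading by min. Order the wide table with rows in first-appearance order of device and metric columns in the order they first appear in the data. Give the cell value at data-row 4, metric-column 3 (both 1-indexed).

With rows in first-appearance order of device, row 4 is device=QM7. metric columns in first-appearance order: cpu_pct, disk_io, temp_c, mem_gb; column 3 is temp_c.
Long rows with device=QM7, metric=temp_c: min(-7, 39.6) = -7.

-7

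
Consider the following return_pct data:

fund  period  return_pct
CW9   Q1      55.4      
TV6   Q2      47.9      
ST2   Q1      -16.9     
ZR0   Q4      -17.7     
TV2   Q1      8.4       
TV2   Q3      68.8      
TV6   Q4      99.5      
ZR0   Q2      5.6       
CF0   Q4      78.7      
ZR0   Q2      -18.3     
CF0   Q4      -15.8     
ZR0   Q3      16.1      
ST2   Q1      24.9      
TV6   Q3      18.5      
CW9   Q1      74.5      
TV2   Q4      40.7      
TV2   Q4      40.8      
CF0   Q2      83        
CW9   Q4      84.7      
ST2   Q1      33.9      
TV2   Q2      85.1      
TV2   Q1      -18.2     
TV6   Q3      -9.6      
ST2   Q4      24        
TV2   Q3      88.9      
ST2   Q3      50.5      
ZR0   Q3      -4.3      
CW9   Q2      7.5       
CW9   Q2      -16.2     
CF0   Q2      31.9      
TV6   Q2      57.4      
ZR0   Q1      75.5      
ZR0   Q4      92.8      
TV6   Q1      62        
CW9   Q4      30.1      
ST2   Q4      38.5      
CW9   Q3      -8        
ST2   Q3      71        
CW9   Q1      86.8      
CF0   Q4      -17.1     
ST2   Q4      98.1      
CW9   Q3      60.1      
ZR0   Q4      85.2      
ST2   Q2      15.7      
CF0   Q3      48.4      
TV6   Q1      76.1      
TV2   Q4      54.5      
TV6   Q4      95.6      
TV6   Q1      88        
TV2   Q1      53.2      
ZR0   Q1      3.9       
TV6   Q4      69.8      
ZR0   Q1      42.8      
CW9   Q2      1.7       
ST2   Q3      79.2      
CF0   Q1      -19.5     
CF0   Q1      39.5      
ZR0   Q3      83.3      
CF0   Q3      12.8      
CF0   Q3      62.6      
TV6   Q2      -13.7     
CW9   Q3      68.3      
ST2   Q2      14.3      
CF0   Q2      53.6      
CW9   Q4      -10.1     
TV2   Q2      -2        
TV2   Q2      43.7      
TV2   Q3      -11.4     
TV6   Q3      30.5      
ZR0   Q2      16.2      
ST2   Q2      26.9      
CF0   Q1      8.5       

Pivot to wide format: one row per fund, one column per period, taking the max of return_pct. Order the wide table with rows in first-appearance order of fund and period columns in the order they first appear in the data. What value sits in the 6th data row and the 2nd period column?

83

With rows in first-appearance order of fund, row 6 is fund=CF0. period columns in first-appearance order: Q1, Q2, Q4, Q3; column 2 is Q2.
Long rows with fund=CF0, period=Q2: max(83, 31.9, 53.6) = 83.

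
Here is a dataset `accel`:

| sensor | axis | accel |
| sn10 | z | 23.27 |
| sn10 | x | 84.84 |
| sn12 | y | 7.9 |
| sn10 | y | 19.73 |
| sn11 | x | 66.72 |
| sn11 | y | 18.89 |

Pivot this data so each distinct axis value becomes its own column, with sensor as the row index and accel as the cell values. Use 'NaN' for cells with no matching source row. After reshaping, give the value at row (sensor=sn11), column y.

The long row with sensor=sn11, axis=y has accel=18.89.

18.89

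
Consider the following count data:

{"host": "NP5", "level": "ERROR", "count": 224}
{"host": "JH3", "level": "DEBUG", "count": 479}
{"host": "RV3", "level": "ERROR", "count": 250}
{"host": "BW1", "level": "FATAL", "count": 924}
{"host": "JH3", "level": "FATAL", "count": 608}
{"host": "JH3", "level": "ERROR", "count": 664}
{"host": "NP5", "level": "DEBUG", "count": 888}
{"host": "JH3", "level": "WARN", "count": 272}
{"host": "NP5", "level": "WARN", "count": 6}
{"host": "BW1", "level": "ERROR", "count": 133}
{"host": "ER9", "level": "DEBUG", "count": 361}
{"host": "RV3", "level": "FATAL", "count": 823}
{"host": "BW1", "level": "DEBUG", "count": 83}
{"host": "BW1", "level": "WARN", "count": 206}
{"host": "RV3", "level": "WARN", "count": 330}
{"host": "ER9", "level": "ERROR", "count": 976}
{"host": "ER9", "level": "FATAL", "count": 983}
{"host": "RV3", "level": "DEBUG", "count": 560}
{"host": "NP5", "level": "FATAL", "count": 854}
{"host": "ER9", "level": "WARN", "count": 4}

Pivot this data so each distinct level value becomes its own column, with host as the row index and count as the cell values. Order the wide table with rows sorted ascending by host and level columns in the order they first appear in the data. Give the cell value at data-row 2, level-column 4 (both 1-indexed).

With rows sorted ascending by host, row 2 is host=ER9. level columns in first-appearance order: ERROR, DEBUG, FATAL, WARN; column 4 is WARN.
Long rows with host=ER9, level=WARN: count = 4.

4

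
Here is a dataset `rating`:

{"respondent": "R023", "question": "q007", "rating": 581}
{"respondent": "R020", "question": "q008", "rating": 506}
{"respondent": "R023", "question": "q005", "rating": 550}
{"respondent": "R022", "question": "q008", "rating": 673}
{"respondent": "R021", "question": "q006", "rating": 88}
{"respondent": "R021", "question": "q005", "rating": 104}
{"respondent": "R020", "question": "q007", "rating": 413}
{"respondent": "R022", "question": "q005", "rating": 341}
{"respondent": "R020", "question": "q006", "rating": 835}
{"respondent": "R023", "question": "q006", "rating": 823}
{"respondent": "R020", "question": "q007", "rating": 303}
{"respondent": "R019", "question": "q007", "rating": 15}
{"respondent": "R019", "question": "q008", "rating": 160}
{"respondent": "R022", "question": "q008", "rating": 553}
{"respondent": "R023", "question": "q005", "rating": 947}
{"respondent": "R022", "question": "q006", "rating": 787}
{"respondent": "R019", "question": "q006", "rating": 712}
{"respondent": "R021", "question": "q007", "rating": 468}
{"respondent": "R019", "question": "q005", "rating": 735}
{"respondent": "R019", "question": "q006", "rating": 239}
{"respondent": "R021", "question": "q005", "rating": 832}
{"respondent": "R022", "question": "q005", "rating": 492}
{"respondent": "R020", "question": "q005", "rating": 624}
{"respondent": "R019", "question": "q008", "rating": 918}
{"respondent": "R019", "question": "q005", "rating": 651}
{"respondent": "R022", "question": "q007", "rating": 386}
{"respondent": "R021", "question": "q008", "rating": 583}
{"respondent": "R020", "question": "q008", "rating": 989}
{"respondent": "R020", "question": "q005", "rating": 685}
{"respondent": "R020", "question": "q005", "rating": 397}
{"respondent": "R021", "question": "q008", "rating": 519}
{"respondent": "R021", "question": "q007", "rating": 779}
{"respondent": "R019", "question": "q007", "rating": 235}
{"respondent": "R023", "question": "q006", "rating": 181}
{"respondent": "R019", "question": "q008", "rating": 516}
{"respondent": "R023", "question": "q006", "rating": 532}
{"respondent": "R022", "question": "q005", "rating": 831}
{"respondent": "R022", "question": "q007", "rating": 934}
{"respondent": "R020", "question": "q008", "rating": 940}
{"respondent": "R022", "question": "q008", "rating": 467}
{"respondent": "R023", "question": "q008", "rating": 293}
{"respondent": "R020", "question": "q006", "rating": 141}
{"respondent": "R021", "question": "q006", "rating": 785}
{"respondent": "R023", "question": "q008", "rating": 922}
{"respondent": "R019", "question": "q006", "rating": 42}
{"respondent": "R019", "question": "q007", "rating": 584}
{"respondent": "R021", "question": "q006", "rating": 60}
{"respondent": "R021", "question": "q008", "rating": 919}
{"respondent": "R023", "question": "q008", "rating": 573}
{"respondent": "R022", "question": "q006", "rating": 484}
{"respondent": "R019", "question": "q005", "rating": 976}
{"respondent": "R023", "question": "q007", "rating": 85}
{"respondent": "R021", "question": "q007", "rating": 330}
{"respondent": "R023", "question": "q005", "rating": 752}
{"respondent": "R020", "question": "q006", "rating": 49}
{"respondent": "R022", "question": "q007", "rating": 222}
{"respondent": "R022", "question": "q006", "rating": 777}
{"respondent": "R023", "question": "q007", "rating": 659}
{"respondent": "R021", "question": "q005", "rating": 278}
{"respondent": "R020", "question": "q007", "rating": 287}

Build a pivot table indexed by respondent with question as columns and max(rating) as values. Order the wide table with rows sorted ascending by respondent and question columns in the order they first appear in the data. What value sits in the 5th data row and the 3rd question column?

With rows sorted ascending by respondent, row 5 is respondent=R023. question columns in first-appearance order: q007, q008, q005, q006; column 3 is q005.
Long rows with respondent=R023, question=q005: max(550, 947, 752) = 947.

947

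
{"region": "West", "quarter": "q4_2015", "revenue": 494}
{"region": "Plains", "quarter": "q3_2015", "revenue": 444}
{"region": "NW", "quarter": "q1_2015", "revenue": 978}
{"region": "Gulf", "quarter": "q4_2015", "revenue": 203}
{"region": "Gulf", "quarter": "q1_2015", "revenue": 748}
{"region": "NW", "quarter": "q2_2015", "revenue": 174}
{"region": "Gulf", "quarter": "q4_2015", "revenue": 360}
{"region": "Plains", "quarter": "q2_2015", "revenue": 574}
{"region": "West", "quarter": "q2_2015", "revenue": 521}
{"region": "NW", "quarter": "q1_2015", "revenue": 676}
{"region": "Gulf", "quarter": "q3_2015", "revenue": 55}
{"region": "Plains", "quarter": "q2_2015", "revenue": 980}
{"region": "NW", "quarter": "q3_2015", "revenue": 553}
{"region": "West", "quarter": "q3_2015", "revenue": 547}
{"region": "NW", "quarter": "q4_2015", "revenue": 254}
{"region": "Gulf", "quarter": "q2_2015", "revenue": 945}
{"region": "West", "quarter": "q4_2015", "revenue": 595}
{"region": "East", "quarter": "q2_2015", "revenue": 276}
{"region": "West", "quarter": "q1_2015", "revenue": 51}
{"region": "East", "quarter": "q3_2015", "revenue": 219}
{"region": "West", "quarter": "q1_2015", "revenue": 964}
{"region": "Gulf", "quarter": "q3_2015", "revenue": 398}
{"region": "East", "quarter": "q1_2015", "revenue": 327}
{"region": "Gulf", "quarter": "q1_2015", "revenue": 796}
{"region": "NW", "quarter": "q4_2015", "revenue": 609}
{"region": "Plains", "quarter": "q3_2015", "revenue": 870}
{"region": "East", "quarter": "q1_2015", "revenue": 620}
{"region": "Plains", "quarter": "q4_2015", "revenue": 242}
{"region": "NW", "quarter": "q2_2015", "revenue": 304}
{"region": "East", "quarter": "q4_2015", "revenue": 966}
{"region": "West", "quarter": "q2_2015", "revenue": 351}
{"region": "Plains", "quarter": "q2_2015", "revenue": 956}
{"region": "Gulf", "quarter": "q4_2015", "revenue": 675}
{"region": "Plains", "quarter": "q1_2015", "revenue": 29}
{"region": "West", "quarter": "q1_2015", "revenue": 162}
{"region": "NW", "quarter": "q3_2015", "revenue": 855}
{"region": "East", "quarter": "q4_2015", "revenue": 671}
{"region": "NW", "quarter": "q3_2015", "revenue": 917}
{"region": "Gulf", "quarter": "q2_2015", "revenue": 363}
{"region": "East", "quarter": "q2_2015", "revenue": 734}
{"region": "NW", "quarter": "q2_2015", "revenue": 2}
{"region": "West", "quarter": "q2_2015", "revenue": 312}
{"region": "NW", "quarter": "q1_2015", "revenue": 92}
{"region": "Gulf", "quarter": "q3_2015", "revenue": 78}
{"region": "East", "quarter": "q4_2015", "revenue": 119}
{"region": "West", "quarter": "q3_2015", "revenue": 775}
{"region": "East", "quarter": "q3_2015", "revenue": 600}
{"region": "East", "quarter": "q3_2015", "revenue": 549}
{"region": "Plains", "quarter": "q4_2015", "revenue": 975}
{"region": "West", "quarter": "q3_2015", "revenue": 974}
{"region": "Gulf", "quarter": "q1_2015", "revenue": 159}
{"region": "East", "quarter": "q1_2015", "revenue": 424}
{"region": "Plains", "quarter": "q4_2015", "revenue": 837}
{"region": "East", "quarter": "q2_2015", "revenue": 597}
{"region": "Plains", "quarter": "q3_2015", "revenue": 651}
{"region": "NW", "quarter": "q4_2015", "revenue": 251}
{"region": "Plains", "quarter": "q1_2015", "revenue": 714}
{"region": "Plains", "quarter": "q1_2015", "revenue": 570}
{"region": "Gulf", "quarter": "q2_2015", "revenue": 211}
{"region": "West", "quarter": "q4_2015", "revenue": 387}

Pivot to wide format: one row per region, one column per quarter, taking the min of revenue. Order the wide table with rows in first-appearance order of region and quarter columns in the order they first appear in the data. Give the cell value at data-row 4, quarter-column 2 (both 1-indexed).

With rows in first-appearance order of region, row 4 is region=Gulf. quarter columns in first-appearance order: q4_2015, q3_2015, q1_2015, q2_2015; column 2 is q3_2015.
Long rows with region=Gulf, quarter=q3_2015: min(55, 398, 78) = 55.

55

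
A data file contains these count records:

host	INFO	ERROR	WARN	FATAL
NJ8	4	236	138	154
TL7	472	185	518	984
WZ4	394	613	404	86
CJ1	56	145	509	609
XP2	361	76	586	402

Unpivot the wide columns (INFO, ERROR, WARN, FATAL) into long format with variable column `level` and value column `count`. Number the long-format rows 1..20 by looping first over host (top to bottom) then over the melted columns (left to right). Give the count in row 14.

145

20 rows total (5 × 4). Row 14: index ⌊(14-1)/4⌋ = 3 into host → CJ1; (14-1) mod 4 = 1 into the melted columns → ERROR.
So row 14 is (CJ1, ERROR, 145); count = 145.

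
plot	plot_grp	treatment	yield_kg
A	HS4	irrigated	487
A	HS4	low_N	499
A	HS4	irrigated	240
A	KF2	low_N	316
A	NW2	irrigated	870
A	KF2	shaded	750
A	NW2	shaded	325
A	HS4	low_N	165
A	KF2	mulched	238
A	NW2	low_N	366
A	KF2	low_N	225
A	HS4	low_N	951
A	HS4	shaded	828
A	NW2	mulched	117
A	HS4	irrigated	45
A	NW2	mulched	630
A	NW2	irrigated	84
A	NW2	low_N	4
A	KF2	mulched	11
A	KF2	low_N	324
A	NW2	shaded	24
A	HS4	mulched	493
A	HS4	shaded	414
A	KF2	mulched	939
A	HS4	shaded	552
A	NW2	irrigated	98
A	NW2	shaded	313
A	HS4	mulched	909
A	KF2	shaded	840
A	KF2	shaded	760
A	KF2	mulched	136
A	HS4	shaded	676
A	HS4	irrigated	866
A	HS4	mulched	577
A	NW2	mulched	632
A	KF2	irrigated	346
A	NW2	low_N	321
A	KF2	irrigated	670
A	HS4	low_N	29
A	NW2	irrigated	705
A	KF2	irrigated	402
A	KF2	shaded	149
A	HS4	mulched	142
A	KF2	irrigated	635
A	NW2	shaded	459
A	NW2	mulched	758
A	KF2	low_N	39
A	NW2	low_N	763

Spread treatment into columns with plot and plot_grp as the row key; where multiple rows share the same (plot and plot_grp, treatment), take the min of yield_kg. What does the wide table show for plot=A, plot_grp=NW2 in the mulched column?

117

Rows with plot=A, plot_grp=NW2 and treatment=mulched: yield_kg values are 117, 630, 632, 758.
min(117, 630, 632, 758) = 117.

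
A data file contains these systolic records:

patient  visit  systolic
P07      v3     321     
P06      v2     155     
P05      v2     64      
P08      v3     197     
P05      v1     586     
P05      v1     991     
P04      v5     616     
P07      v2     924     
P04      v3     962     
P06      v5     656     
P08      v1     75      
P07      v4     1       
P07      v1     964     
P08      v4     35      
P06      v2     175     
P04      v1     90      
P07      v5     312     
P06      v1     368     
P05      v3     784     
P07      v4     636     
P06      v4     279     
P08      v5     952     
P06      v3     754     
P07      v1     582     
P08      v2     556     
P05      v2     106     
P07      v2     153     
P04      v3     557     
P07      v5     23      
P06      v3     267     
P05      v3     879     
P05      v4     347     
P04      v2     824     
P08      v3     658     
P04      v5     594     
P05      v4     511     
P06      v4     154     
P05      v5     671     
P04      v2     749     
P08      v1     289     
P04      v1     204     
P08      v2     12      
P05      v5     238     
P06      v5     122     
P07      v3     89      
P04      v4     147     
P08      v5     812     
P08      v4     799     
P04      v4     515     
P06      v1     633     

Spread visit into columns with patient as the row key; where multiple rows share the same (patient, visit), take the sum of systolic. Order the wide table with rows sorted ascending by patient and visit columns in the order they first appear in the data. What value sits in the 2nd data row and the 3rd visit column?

1577

With rows sorted ascending by patient, row 2 is patient=P05. visit columns in first-appearance order: v3, v2, v1, v5, v4; column 3 is v1.
Long rows with patient=P05, visit=v1: 586 + 991 = 1577.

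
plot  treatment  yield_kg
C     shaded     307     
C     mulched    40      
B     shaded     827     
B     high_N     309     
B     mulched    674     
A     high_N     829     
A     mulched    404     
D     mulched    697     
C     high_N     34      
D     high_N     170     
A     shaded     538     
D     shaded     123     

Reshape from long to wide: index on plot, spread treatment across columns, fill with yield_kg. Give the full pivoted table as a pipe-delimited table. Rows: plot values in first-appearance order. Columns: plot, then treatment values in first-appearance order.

| plot | shaded | mulched | high_N |
| C | 307 | 40 | 34 |
| B | 827 | 674 | 309 |
| A | 538 | 404 | 829 |
| D | 123 | 697 | 170 |

Columns: plot plus the 3 distinct treatment values (shaded, mulched, high_N).
For example, row C column shaded takes yield_kg=307 from the long row (C, shaded).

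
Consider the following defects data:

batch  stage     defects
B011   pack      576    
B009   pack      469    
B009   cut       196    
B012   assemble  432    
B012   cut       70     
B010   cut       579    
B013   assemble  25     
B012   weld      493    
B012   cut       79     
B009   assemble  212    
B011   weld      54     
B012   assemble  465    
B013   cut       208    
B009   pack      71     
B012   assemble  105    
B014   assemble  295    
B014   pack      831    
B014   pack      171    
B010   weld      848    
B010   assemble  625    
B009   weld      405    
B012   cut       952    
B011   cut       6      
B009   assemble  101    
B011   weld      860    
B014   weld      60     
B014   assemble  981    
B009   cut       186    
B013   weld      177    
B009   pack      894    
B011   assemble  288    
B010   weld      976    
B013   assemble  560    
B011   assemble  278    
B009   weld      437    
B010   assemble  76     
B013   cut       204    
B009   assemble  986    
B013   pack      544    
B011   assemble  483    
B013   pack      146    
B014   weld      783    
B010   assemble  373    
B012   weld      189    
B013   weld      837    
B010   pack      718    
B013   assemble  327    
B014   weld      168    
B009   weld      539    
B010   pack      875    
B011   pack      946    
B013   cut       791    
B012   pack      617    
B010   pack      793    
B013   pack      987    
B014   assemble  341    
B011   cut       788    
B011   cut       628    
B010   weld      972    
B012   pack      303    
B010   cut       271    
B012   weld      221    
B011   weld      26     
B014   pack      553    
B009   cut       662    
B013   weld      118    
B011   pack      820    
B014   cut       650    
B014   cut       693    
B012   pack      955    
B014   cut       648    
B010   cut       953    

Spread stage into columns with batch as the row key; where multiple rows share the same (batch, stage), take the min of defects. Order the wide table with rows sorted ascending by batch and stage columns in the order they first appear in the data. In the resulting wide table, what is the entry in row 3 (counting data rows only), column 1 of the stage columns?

576

With rows sorted ascending by batch, row 3 is batch=B011. stage columns in first-appearance order: pack, cut, assemble, weld; column 1 is pack.
Long rows with batch=B011, stage=pack: min(576, 946, 820) = 576.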